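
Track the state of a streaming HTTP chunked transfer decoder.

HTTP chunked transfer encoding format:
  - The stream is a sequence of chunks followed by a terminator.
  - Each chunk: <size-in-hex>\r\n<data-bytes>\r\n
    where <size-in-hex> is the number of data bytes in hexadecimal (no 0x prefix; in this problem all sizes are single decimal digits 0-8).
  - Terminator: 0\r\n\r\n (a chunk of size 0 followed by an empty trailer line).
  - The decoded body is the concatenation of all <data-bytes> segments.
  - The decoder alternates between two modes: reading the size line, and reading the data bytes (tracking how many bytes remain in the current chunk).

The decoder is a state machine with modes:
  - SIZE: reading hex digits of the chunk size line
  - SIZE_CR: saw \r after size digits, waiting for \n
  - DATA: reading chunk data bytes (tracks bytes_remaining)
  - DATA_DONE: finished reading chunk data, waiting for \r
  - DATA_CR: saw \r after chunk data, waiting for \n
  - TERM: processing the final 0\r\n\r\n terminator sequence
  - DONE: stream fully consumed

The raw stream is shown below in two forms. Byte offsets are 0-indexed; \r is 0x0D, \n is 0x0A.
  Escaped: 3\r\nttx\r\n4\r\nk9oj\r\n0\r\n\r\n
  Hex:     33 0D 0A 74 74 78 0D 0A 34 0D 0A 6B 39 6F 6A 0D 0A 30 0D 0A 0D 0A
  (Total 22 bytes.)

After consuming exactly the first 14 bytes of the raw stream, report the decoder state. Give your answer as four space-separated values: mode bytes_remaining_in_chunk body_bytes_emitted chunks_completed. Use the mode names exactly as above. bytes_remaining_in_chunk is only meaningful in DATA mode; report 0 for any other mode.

Byte 0 = '3': mode=SIZE remaining=0 emitted=0 chunks_done=0
Byte 1 = 0x0D: mode=SIZE_CR remaining=0 emitted=0 chunks_done=0
Byte 2 = 0x0A: mode=DATA remaining=3 emitted=0 chunks_done=0
Byte 3 = 't': mode=DATA remaining=2 emitted=1 chunks_done=0
Byte 4 = 't': mode=DATA remaining=1 emitted=2 chunks_done=0
Byte 5 = 'x': mode=DATA_DONE remaining=0 emitted=3 chunks_done=0
Byte 6 = 0x0D: mode=DATA_CR remaining=0 emitted=3 chunks_done=0
Byte 7 = 0x0A: mode=SIZE remaining=0 emitted=3 chunks_done=1
Byte 8 = '4': mode=SIZE remaining=0 emitted=3 chunks_done=1
Byte 9 = 0x0D: mode=SIZE_CR remaining=0 emitted=3 chunks_done=1
Byte 10 = 0x0A: mode=DATA remaining=4 emitted=3 chunks_done=1
Byte 11 = 'k': mode=DATA remaining=3 emitted=4 chunks_done=1
Byte 12 = '9': mode=DATA remaining=2 emitted=5 chunks_done=1
Byte 13 = 'o': mode=DATA remaining=1 emitted=6 chunks_done=1

Answer: DATA 1 6 1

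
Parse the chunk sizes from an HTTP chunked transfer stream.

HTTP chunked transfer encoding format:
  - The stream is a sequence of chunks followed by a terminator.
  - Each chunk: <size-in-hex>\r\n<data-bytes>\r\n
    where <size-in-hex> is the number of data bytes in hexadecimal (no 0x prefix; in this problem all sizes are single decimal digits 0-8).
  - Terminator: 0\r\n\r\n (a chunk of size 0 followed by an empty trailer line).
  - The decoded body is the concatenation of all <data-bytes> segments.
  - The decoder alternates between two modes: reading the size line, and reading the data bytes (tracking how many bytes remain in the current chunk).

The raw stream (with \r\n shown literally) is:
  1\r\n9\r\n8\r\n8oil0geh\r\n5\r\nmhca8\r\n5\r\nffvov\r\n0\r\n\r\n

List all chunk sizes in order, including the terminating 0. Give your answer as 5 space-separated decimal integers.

Chunk 1: stream[0..1]='1' size=0x1=1, data at stream[3..4]='9' -> body[0..1], body so far='9'
Chunk 2: stream[6..7]='8' size=0x8=8, data at stream[9..17]='8oil0geh' -> body[1..9], body so far='98oil0geh'
Chunk 3: stream[19..20]='5' size=0x5=5, data at stream[22..27]='mhca8' -> body[9..14], body so far='98oil0gehmhca8'
Chunk 4: stream[29..30]='5' size=0x5=5, data at stream[32..37]='ffvov' -> body[14..19], body so far='98oil0gehmhca8ffvov'
Chunk 5: stream[39..40]='0' size=0 (terminator). Final body='98oil0gehmhca8ffvov' (19 bytes)

Answer: 1 8 5 5 0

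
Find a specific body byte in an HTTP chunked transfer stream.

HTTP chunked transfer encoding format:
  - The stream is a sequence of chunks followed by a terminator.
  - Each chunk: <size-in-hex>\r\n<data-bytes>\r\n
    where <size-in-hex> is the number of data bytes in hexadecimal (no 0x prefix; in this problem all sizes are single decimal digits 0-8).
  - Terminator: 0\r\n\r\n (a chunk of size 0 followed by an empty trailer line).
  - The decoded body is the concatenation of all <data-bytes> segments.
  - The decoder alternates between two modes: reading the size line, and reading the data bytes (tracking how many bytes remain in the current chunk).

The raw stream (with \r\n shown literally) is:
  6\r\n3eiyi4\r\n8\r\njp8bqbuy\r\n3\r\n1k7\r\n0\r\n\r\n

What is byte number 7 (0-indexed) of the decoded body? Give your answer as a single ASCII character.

Chunk 1: stream[0..1]='6' size=0x6=6, data at stream[3..9]='3eiyi4' -> body[0..6], body so far='3eiyi4'
Chunk 2: stream[11..12]='8' size=0x8=8, data at stream[14..22]='jp8bqbuy' -> body[6..14], body so far='3eiyi4jp8bqbuy'
Chunk 3: stream[24..25]='3' size=0x3=3, data at stream[27..30]='1k7' -> body[14..17], body so far='3eiyi4jp8bqbuy1k7'
Chunk 4: stream[32..33]='0' size=0 (terminator). Final body='3eiyi4jp8bqbuy1k7' (17 bytes)
Body byte 7 = 'p'

Answer: p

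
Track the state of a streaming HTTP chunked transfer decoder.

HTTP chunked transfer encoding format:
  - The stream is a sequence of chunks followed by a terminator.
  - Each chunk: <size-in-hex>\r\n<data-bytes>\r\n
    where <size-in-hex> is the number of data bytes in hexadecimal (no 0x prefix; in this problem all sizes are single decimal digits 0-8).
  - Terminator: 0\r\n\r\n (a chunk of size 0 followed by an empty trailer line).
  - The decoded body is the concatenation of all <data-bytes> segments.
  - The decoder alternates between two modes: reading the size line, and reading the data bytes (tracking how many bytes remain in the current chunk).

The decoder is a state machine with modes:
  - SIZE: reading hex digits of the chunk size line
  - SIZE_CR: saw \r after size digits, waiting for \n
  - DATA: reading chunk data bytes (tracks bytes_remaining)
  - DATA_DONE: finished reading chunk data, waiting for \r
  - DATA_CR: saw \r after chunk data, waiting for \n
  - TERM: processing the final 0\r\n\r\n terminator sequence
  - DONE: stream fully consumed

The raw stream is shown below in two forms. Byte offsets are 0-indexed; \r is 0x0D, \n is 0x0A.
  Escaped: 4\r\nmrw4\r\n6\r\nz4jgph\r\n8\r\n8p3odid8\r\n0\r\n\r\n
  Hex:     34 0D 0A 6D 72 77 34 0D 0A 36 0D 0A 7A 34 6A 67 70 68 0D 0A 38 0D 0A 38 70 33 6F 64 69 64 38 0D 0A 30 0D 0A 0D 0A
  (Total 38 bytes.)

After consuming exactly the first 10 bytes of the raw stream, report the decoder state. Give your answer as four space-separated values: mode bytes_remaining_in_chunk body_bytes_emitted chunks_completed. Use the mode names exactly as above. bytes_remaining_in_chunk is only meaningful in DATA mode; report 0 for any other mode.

Answer: SIZE 0 4 1

Derivation:
Byte 0 = '4': mode=SIZE remaining=0 emitted=0 chunks_done=0
Byte 1 = 0x0D: mode=SIZE_CR remaining=0 emitted=0 chunks_done=0
Byte 2 = 0x0A: mode=DATA remaining=4 emitted=0 chunks_done=0
Byte 3 = 'm': mode=DATA remaining=3 emitted=1 chunks_done=0
Byte 4 = 'r': mode=DATA remaining=2 emitted=2 chunks_done=0
Byte 5 = 'w': mode=DATA remaining=1 emitted=3 chunks_done=0
Byte 6 = '4': mode=DATA_DONE remaining=0 emitted=4 chunks_done=0
Byte 7 = 0x0D: mode=DATA_CR remaining=0 emitted=4 chunks_done=0
Byte 8 = 0x0A: mode=SIZE remaining=0 emitted=4 chunks_done=1
Byte 9 = '6': mode=SIZE remaining=0 emitted=4 chunks_done=1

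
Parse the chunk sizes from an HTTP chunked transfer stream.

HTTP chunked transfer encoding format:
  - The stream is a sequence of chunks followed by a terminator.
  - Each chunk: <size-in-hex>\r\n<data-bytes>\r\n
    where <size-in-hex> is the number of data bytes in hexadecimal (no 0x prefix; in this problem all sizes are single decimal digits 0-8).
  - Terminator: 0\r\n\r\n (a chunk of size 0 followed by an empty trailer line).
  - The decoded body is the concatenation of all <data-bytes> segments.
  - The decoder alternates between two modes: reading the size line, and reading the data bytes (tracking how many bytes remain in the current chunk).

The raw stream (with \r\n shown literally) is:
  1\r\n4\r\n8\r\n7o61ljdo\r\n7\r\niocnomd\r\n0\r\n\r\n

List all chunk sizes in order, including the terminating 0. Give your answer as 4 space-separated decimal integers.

Chunk 1: stream[0..1]='1' size=0x1=1, data at stream[3..4]='4' -> body[0..1], body so far='4'
Chunk 2: stream[6..7]='8' size=0x8=8, data at stream[9..17]='7o61ljdo' -> body[1..9], body so far='47o61ljdo'
Chunk 3: stream[19..20]='7' size=0x7=7, data at stream[22..29]='iocnomd' -> body[9..16], body so far='47o61ljdoiocnomd'
Chunk 4: stream[31..32]='0' size=0 (terminator). Final body='47o61ljdoiocnomd' (16 bytes)

Answer: 1 8 7 0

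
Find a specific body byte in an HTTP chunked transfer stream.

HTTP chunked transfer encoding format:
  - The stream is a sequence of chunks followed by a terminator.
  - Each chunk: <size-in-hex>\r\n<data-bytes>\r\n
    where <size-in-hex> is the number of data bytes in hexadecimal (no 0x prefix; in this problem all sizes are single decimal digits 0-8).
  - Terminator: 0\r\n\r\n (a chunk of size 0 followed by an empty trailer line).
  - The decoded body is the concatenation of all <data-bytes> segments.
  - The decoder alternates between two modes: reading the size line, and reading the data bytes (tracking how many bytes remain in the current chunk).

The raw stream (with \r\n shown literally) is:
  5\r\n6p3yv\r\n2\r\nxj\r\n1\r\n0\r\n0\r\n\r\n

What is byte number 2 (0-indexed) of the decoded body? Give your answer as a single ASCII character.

Chunk 1: stream[0..1]='5' size=0x5=5, data at stream[3..8]='6p3yv' -> body[0..5], body so far='6p3yv'
Chunk 2: stream[10..11]='2' size=0x2=2, data at stream[13..15]='xj' -> body[5..7], body so far='6p3yvxj'
Chunk 3: stream[17..18]='1' size=0x1=1, data at stream[20..21]='0' -> body[7..8], body so far='6p3yvxj0'
Chunk 4: stream[23..24]='0' size=0 (terminator). Final body='6p3yvxj0' (8 bytes)
Body byte 2 = '3'

Answer: 3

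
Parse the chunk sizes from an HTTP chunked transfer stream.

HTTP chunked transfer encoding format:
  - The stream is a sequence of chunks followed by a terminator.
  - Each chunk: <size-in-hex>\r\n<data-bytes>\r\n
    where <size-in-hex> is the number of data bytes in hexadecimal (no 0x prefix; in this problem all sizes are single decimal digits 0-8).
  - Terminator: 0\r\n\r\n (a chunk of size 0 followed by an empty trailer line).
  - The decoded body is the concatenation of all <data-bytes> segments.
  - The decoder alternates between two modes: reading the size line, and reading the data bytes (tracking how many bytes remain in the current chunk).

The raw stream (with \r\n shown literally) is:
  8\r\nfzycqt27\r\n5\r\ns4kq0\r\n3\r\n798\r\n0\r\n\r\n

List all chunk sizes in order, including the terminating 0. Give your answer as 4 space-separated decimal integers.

Answer: 8 5 3 0

Derivation:
Chunk 1: stream[0..1]='8' size=0x8=8, data at stream[3..11]='fzycqt27' -> body[0..8], body so far='fzycqt27'
Chunk 2: stream[13..14]='5' size=0x5=5, data at stream[16..21]='s4kq0' -> body[8..13], body so far='fzycqt27s4kq0'
Chunk 3: stream[23..24]='3' size=0x3=3, data at stream[26..29]='798' -> body[13..16], body so far='fzycqt27s4kq0798'
Chunk 4: stream[31..32]='0' size=0 (terminator). Final body='fzycqt27s4kq0798' (16 bytes)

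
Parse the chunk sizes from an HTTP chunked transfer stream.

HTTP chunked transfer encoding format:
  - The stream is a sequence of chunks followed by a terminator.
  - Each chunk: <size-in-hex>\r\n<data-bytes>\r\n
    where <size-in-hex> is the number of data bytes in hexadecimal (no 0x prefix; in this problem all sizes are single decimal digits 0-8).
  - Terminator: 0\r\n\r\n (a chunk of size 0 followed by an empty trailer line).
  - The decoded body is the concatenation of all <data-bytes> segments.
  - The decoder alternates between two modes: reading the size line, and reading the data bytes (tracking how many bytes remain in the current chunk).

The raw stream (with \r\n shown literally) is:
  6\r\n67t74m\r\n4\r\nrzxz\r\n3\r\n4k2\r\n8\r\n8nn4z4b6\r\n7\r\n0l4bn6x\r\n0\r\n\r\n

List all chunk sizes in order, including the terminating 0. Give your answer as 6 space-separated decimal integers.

Chunk 1: stream[0..1]='6' size=0x6=6, data at stream[3..9]='67t74m' -> body[0..6], body so far='67t74m'
Chunk 2: stream[11..12]='4' size=0x4=4, data at stream[14..18]='rzxz' -> body[6..10], body so far='67t74mrzxz'
Chunk 3: stream[20..21]='3' size=0x3=3, data at stream[23..26]='4k2' -> body[10..13], body so far='67t74mrzxz4k2'
Chunk 4: stream[28..29]='8' size=0x8=8, data at stream[31..39]='8nn4z4b6' -> body[13..21], body so far='67t74mrzxz4k28nn4z4b6'
Chunk 5: stream[41..42]='7' size=0x7=7, data at stream[44..51]='0l4bn6x' -> body[21..28], body so far='67t74mrzxz4k28nn4z4b60l4bn6x'
Chunk 6: stream[53..54]='0' size=0 (terminator). Final body='67t74mrzxz4k28nn4z4b60l4bn6x' (28 bytes)

Answer: 6 4 3 8 7 0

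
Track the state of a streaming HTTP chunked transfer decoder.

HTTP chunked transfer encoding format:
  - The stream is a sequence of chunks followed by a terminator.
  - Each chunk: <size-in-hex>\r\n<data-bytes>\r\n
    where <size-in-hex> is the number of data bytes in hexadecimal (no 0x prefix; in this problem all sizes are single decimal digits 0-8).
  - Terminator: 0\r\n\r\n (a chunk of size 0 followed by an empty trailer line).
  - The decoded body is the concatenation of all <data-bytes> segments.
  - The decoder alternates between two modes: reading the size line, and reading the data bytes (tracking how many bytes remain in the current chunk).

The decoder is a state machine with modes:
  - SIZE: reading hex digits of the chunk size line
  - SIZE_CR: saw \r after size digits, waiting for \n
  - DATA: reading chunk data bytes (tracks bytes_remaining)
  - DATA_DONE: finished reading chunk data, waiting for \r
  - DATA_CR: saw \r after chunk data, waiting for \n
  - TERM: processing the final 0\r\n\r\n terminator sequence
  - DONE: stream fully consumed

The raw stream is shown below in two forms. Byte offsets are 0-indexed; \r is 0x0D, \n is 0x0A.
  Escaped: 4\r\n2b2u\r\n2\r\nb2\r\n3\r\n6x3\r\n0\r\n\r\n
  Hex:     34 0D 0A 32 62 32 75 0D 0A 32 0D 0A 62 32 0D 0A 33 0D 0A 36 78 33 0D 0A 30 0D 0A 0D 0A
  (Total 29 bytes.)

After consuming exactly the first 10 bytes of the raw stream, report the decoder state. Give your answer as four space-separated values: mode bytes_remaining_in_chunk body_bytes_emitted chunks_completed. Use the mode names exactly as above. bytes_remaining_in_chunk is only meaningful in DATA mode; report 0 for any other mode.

Byte 0 = '4': mode=SIZE remaining=0 emitted=0 chunks_done=0
Byte 1 = 0x0D: mode=SIZE_CR remaining=0 emitted=0 chunks_done=0
Byte 2 = 0x0A: mode=DATA remaining=4 emitted=0 chunks_done=0
Byte 3 = '2': mode=DATA remaining=3 emitted=1 chunks_done=0
Byte 4 = 'b': mode=DATA remaining=2 emitted=2 chunks_done=0
Byte 5 = '2': mode=DATA remaining=1 emitted=3 chunks_done=0
Byte 6 = 'u': mode=DATA_DONE remaining=0 emitted=4 chunks_done=0
Byte 7 = 0x0D: mode=DATA_CR remaining=0 emitted=4 chunks_done=0
Byte 8 = 0x0A: mode=SIZE remaining=0 emitted=4 chunks_done=1
Byte 9 = '2': mode=SIZE remaining=0 emitted=4 chunks_done=1

Answer: SIZE 0 4 1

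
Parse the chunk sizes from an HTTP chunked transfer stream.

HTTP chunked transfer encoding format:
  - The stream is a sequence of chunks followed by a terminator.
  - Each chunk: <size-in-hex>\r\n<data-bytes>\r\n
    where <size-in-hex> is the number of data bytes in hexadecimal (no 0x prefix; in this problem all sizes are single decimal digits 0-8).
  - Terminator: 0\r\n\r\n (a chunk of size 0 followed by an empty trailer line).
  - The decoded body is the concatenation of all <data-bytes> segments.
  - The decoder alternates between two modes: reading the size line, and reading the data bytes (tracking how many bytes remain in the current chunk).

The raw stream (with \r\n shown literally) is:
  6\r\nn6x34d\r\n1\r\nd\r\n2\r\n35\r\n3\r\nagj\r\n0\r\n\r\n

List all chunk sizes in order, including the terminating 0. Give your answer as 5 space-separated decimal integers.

Chunk 1: stream[0..1]='6' size=0x6=6, data at stream[3..9]='n6x34d' -> body[0..6], body so far='n6x34d'
Chunk 2: stream[11..12]='1' size=0x1=1, data at stream[14..15]='d' -> body[6..7], body so far='n6x34dd'
Chunk 3: stream[17..18]='2' size=0x2=2, data at stream[20..22]='35' -> body[7..9], body so far='n6x34dd35'
Chunk 4: stream[24..25]='3' size=0x3=3, data at stream[27..30]='agj' -> body[9..12], body so far='n6x34dd35agj'
Chunk 5: stream[32..33]='0' size=0 (terminator). Final body='n6x34dd35agj' (12 bytes)

Answer: 6 1 2 3 0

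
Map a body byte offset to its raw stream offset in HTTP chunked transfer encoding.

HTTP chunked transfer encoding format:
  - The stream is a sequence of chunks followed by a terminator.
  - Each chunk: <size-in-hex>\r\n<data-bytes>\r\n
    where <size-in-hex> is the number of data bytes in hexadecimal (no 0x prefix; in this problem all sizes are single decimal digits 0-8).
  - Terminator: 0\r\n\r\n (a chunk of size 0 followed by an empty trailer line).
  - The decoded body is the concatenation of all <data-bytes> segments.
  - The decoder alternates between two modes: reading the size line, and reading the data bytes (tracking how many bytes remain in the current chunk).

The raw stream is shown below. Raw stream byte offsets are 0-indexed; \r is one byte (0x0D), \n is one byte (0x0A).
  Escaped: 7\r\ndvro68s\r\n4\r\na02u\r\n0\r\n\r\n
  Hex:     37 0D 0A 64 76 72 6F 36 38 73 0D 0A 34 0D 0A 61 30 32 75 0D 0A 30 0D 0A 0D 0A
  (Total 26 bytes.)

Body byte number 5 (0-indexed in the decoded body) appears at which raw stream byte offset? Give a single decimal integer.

Chunk 1: stream[0..1]='7' size=0x7=7, data at stream[3..10]='dvro68s' -> body[0..7], body so far='dvro68s'
Chunk 2: stream[12..13]='4' size=0x4=4, data at stream[15..19]='a02u' -> body[7..11], body so far='dvro68sa02u'
Chunk 3: stream[21..22]='0' size=0 (terminator). Final body='dvro68sa02u' (11 bytes)
Body byte 5 at stream offset 8

Answer: 8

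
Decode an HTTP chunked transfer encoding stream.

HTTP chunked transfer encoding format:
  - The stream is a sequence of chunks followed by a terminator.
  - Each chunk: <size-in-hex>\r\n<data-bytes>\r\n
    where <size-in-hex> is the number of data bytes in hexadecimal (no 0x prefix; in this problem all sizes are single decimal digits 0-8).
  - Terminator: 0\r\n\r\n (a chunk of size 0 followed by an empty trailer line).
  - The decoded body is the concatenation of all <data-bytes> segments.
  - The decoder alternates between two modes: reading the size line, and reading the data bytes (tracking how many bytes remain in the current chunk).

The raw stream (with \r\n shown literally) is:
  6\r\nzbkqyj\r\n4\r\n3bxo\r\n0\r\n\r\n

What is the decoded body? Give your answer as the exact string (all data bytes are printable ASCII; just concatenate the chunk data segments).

Chunk 1: stream[0..1]='6' size=0x6=6, data at stream[3..9]='zbkqyj' -> body[0..6], body so far='zbkqyj'
Chunk 2: stream[11..12]='4' size=0x4=4, data at stream[14..18]='3bxo' -> body[6..10], body so far='zbkqyj3bxo'
Chunk 3: stream[20..21]='0' size=0 (terminator). Final body='zbkqyj3bxo' (10 bytes)

Answer: zbkqyj3bxo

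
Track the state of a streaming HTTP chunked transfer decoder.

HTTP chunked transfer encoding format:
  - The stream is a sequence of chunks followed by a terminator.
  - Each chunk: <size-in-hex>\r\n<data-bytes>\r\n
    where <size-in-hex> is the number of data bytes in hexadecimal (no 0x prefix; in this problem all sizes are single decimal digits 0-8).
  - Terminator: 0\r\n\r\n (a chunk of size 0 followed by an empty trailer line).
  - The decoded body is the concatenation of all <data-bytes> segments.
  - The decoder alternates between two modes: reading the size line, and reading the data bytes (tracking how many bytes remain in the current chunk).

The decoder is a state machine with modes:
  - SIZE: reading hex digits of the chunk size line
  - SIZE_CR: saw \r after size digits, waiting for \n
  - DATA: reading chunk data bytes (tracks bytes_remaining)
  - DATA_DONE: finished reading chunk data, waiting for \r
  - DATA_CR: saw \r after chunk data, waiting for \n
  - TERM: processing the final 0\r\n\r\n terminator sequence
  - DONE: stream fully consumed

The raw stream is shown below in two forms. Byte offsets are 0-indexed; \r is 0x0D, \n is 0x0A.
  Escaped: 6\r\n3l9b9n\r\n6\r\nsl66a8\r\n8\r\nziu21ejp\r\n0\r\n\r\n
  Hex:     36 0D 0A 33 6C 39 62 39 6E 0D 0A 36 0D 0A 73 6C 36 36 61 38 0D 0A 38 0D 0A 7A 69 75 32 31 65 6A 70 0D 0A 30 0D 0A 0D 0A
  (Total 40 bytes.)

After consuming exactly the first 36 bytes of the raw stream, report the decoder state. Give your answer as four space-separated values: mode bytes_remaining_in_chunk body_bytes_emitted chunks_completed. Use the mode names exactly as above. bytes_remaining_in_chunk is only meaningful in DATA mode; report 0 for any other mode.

Byte 0 = '6': mode=SIZE remaining=0 emitted=0 chunks_done=0
Byte 1 = 0x0D: mode=SIZE_CR remaining=0 emitted=0 chunks_done=0
Byte 2 = 0x0A: mode=DATA remaining=6 emitted=0 chunks_done=0
Byte 3 = '3': mode=DATA remaining=5 emitted=1 chunks_done=0
Byte 4 = 'l': mode=DATA remaining=4 emitted=2 chunks_done=0
Byte 5 = '9': mode=DATA remaining=3 emitted=3 chunks_done=0
Byte 6 = 'b': mode=DATA remaining=2 emitted=4 chunks_done=0
Byte 7 = '9': mode=DATA remaining=1 emitted=5 chunks_done=0
Byte 8 = 'n': mode=DATA_DONE remaining=0 emitted=6 chunks_done=0
Byte 9 = 0x0D: mode=DATA_CR remaining=0 emitted=6 chunks_done=0
Byte 10 = 0x0A: mode=SIZE remaining=0 emitted=6 chunks_done=1
Byte 11 = '6': mode=SIZE remaining=0 emitted=6 chunks_done=1
Byte 12 = 0x0D: mode=SIZE_CR remaining=0 emitted=6 chunks_done=1
Byte 13 = 0x0A: mode=DATA remaining=6 emitted=6 chunks_done=1
Byte 14 = 's': mode=DATA remaining=5 emitted=7 chunks_done=1
Byte 15 = 'l': mode=DATA remaining=4 emitted=8 chunks_done=1
Byte 16 = '6': mode=DATA remaining=3 emitted=9 chunks_done=1
Byte 17 = '6': mode=DATA remaining=2 emitted=10 chunks_done=1
Byte 18 = 'a': mode=DATA remaining=1 emitted=11 chunks_done=1
Byte 19 = '8': mode=DATA_DONE remaining=0 emitted=12 chunks_done=1
Byte 20 = 0x0D: mode=DATA_CR remaining=0 emitted=12 chunks_done=1
Byte 21 = 0x0A: mode=SIZE remaining=0 emitted=12 chunks_done=2
Byte 22 = '8': mode=SIZE remaining=0 emitted=12 chunks_done=2
Byte 23 = 0x0D: mode=SIZE_CR remaining=0 emitted=12 chunks_done=2
Byte 24 = 0x0A: mode=DATA remaining=8 emitted=12 chunks_done=2
Byte 25 = 'z': mode=DATA remaining=7 emitted=13 chunks_done=2
Byte 26 = 'i': mode=DATA remaining=6 emitted=14 chunks_done=2
Byte 27 = 'u': mode=DATA remaining=5 emitted=15 chunks_done=2
Byte 28 = '2': mode=DATA remaining=4 emitted=16 chunks_done=2
Byte 29 = '1': mode=DATA remaining=3 emitted=17 chunks_done=2
Byte 30 = 'e': mode=DATA remaining=2 emitted=18 chunks_done=2
Byte 31 = 'j': mode=DATA remaining=1 emitted=19 chunks_done=2
Byte 32 = 'p': mode=DATA_DONE remaining=0 emitted=20 chunks_done=2
Byte 33 = 0x0D: mode=DATA_CR remaining=0 emitted=20 chunks_done=2
Byte 34 = 0x0A: mode=SIZE remaining=0 emitted=20 chunks_done=3
Byte 35 = '0': mode=SIZE remaining=0 emitted=20 chunks_done=3

Answer: SIZE 0 20 3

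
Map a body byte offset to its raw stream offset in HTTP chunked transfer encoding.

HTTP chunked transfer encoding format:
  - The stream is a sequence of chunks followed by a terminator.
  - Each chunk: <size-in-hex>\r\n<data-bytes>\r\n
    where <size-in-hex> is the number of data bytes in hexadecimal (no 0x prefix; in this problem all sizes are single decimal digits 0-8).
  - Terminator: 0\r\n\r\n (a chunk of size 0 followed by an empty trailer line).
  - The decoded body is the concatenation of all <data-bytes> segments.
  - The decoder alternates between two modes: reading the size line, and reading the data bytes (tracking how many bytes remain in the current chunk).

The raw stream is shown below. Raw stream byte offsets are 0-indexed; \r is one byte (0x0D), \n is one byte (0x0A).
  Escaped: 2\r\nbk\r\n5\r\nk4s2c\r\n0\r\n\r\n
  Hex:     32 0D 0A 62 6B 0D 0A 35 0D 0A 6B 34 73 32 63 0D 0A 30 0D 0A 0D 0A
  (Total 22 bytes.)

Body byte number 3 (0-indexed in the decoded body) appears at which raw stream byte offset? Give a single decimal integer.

Chunk 1: stream[0..1]='2' size=0x2=2, data at stream[3..5]='bk' -> body[0..2], body so far='bk'
Chunk 2: stream[7..8]='5' size=0x5=5, data at stream[10..15]='k4s2c' -> body[2..7], body so far='bkk4s2c'
Chunk 3: stream[17..18]='0' size=0 (terminator). Final body='bkk4s2c' (7 bytes)
Body byte 3 at stream offset 11

Answer: 11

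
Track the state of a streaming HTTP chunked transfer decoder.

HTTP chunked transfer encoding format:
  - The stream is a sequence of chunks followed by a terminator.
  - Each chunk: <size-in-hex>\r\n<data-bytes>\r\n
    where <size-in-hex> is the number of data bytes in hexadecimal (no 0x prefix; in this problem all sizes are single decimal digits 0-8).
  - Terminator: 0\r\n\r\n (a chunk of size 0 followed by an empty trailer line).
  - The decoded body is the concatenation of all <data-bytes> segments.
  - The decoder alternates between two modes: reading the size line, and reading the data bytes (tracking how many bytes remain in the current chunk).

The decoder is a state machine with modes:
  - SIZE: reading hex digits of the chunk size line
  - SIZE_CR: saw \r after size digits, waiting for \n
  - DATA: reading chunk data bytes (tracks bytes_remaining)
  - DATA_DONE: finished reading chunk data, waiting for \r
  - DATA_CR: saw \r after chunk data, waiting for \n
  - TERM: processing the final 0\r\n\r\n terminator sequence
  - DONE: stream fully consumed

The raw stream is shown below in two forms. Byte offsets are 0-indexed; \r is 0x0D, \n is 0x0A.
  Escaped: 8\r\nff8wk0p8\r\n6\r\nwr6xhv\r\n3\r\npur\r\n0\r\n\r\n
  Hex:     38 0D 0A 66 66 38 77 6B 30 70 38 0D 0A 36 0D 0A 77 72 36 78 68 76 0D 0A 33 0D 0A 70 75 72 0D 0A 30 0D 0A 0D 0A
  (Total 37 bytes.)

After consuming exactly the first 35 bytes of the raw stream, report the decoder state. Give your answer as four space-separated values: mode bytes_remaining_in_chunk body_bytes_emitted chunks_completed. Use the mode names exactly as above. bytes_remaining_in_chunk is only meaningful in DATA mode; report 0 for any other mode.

Byte 0 = '8': mode=SIZE remaining=0 emitted=0 chunks_done=0
Byte 1 = 0x0D: mode=SIZE_CR remaining=0 emitted=0 chunks_done=0
Byte 2 = 0x0A: mode=DATA remaining=8 emitted=0 chunks_done=0
Byte 3 = 'f': mode=DATA remaining=7 emitted=1 chunks_done=0
Byte 4 = 'f': mode=DATA remaining=6 emitted=2 chunks_done=0
Byte 5 = '8': mode=DATA remaining=5 emitted=3 chunks_done=0
Byte 6 = 'w': mode=DATA remaining=4 emitted=4 chunks_done=0
Byte 7 = 'k': mode=DATA remaining=3 emitted=5 chunks_done=0
Byte 8 = '0': mode=DATA remaining=2 emitted=6 chunks_done=0
Byte 9 = 'p': mode=DATA remaining=1 emitted=7 chunks_done=0
Byte 10 = '8': mode=DATA_DONE remaining=0 emitted=8 chunks_done=0
Byte 11 = 0x0D: mode=DATA_CR remaining=0 emitted=8 chunks_done=0
Byte 12 = 0x0A: mode=SIZE remaining=0 emitted=8 chunks_done=1
Byte 13 = '6': mode=SIZE remaining=0 emitted=8 chunks_done=1
Byte 14 = 0x0D: mode=SIZE_CR remaining=0 emitted=8 chunks_done=1
Byte 15 = 0x0A: mode=DATA remaining=6 emitted=8 chunks_done=1
Byte 16 = 'w': mode=DATA remaining=5 emitted=9 chunks_done=1
Byte 17 = 'r': mode=DATA remaining=4 emitted=10 chunks_done=1
Byte 18 = '6': mode=DATA remaining=3 emitted=11 chunks_done=1
Byte 19 = 'x': mode=DATA remaining=2 emitted=12 chunks_done=1
Byte 20 = 'h': mode=DATA remaining=1 emitted=13 chunks_done=1
Byte 21 = 'v': mode=DATA_DONE remaining=0 emitted=14 chunks_done=1
Byte 22 = 0x0D: mode=DATA_CR remaining=0 emitted=14 chunks_done=1
Byte 23 = 0x0A: mode=SIZE remaining=0 emitted=14 chunks_done=2
Byte 24 = '3': mode=SIZE remaining=0 emitted=14 chunks_done=2
Byte 25 = 0x0D: mode=SIZE_CR remaining=0 emitted=14 chunks_done=2
Byte 26 = 0x0A: mode=DATA remaining=3 emitted=14 chunks_done=2
Byte 27 = 'p': mode=DATA remaining=2 emitted=15 chunks_done=2
Byte 28 = 'u': mode=DATA remaining=1 emitted=16 chunks_done=2
Byte 29 = 'r': mode=DATA_DONE remaining=0 emitted=17 chunks_done=2
Byte 30 = 0x0D: mode=DATA_CR remaining=0 emitted=17 chunks_done=2
Byte 31 = 0x0A: mode=SIZE remaining=0 emitted=17 chunks_done=3
Byte 32 = '0': mode=SIZE remaining=0 emitted=17 chunks_done=3
Byte 33 = 0x0D: mode=SIZE_CR remaining=0 emitted=17 chunks_done=3
Byte 34 = 0x0A: mode=TERM remaining=0 emitted=17 chunks_done=3

Answer: TERM 0 17 3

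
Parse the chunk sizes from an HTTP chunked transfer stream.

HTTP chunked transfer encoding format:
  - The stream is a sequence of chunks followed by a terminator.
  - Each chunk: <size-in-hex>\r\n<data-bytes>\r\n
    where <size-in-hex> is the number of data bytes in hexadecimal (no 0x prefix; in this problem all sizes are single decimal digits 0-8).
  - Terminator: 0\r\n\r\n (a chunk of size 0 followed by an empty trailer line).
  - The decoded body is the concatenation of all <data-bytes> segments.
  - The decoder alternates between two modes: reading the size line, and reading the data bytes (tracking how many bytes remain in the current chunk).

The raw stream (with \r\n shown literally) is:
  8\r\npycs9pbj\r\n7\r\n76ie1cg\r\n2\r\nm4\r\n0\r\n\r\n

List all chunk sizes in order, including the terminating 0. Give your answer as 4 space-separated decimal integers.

Chunk 1: stream[0..1]='8' size=0x8=8, data at stream[3..11]='pycs9pbj' -> body[0..8], body so far='pycs9pbj'
Chunk 2: stream[13..14]='7' size=0x7=7, data at stream[16..23]='76ie1cg' -> body[8..15], body so far='pycs9pbj76ie1cg'
Chunk 3: stream[25..26]='2' size=0x2=2, data at stream[28..30]='m4' -> body[15..17], body so far='pycs9pbj76ie1cgm4'
Chunk 4: stream[32..33]='0' size=0 (terminator). Final body='pycs9pbj76ie1cgm4' (17 bytes)

Answer: 8 7 2 0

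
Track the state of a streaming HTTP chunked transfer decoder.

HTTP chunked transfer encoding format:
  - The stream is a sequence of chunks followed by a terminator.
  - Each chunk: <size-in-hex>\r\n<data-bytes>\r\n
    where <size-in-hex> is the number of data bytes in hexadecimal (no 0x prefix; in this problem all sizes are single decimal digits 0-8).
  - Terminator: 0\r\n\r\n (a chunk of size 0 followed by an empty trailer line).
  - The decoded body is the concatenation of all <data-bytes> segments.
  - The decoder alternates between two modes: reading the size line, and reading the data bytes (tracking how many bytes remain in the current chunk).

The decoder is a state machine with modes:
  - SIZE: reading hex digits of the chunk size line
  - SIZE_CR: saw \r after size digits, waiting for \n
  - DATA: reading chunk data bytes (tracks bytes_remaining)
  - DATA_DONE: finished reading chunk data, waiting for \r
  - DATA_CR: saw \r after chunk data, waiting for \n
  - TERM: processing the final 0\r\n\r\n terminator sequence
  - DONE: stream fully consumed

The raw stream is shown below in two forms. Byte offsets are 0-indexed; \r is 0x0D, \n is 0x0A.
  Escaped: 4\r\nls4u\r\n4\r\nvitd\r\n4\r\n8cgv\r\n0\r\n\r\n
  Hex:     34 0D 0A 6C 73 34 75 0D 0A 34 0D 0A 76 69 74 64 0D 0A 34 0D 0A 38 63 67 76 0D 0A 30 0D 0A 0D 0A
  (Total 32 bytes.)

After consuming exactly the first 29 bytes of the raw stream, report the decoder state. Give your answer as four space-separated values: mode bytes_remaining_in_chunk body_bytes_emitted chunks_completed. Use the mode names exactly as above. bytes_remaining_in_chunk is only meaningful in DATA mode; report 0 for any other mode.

Answer: SIZE_CR 0 12 3

Derivation:
Byte 0 = '4': mode=SIZE remaining=0 emitted=0 chunks_done=0
Byte 1 = 0x0D: mode=SIZE_CR remaining=0 emitted=0 chunks_done=0
Byte 2 = 0x0A: mode=DATA remaining=4 emitted=0 chunks_done=0
Byte 3 = 'l': mode=DATA remaining=3 emitted=1 chunks_done=0
Byte 4 = 's': mode=DATA remaining=2 emitted=2 chunks_done=0
Byte 5 = '4': mode=DATA remaining=1 emitted=3 chunks_done=0
Byte 6 = 'u': mode=DATA_DONE remaining=0 emitted=4 chunks_done=0
Byte 7 = 0x0D: mode=DATA_CR remaining=0 emitted=4 chunks_done=0
Byte 8 = 0x0A: mode=SIZE remaining=0 emitted=4 chunks_done=1
Byte 9 = '4': mode=SIZE remaining=0 emitted=4 chunks_done=1
Byte 10 = 0x0D: mode=SIZE_CR remaining=0 emitted=4 chunks_done=1
Byte 11 = 0x0A: mode=DATA remaining=4 emitted=4 chunks_done=1
Byte 12 = 'v': mode=DATA remaining=3 emitted=5 chunks_done=1
Byte 13 = 'i': mode=DATA remaining=2 emitted=6 chunks_done=1
Byte 14 = 't': mode=DATA remaining=1 emitted=7 chunks_done=1
Byte 15 = 'd': mode=DATA_DONE remaining=0 emitted=8 chunks_done=1
Byte 16 = 0x0D: mode=DATA_CR remaining=0 emitted=8 chunks_done=1
Byte 17 = 0x0A: mode=SIZE remaining=0 emitted=8 chunks_done=2
Byte 18 = '4': mode=SIZE remaining=0 emitted=8 chunks_done=2
Byte 19 = 0x0D: mode=SIZE_CR remaining=0 emitted=8 chunks_done=2
Byte 20 = 0x0A: mode=DATA remaining=4 emitted=8 chunks_done=2
Byte 21 = '8': mode=DATA remaining=3 emitted=9 chunks_done=2
Byte 22 = 'c': mode=DATA remaining=2 emitted=10 chunks_done=2
Byte 23 = 'g': mode=DATA remaining=1 emitted=11 chunks_done=2
Byte 24 = 'v': mode=DATA_DONE remaining=0 emitted=12 chunks_done=2
Byte 25 = 0x0D: mode=DATA_CR remaining=0 emitted=12 chunks_done=2
Byte 26 = 0x0A: mode=SIZE remaining=0 emitted=12 chunks_done=3
Byte 27 = '0': mode=SIZE remaining=0 emitted=12 chunks_done=3
Byte 28 = 0x0D: mode=SIZE_CR remaining=0 emitted=12 chunks_done=3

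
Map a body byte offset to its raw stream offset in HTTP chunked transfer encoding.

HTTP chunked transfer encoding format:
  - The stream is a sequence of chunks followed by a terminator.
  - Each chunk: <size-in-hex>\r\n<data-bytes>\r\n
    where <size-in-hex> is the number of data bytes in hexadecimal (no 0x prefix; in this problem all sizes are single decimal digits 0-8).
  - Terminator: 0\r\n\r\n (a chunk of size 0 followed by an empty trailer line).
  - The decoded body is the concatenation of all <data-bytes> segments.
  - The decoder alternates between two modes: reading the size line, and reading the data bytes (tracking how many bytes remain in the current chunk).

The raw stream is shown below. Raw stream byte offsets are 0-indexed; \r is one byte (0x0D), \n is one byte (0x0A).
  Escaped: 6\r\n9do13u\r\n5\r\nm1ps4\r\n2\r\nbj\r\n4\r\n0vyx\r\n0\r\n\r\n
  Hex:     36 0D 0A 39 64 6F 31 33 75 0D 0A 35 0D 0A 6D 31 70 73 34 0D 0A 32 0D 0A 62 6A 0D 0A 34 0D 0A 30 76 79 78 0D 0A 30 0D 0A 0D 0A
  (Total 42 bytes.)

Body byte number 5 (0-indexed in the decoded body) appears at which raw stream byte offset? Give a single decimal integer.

Answer: 8

Derivation:
Chunk 1: stream[0..1]='6' size=0x6=6, data at stream[3..9]='9do13u' -> body[0..6], body so far='9do13u'
Chunk 2: stream[11..12]='5' size=0x5=5, data at stream[14..19]='m1ps4' -> body[6..11], body so far='9do13um1ps4'
Chunk 3: stream[21..22]='2' size=0x2=2, data at stream[24..26]='bj' -> body[11..13], body so far='9do13um1ps4bj'
Chunk 4: stream[28..29]='4' size=0x4=4, data at stream[31..35]='0vyx' -> body[13..17], body so far='9do13um1ps4bj0vyx'
Chunk 5: stream[37..38]='0' size=0 (terminator). Final body='9do13um1ps4bj0vyx' (17 bytes)
Body byte 5 at stream offset 8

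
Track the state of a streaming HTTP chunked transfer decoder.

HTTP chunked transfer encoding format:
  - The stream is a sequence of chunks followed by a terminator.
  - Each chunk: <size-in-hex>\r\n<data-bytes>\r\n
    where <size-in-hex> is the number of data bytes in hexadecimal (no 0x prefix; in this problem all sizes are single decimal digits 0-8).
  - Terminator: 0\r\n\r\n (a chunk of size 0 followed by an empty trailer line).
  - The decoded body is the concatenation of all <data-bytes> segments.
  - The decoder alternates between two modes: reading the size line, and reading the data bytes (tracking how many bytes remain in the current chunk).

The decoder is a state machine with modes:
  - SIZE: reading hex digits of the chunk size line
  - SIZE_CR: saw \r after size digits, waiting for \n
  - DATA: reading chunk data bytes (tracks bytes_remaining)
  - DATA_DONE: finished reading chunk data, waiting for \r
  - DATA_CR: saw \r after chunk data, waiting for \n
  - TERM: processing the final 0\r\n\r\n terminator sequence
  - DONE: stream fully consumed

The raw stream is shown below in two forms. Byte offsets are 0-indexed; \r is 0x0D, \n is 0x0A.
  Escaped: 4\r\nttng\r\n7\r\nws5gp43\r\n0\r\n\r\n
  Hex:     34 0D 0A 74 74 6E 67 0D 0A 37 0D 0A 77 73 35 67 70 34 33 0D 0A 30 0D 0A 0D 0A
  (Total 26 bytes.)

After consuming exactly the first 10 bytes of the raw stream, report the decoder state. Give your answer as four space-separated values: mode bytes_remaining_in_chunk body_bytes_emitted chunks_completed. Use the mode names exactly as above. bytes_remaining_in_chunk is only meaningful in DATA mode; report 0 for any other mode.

Answer: SIZE 0 4 1

Derivation:
Byte 0 = '4': mode=SIZE remaining=0 emitted=0 chunks_done=0
Byte 1 = 0x0D: mode=SIZE_CR remaining=0 emitted=0 chunks_done=0
Byte 2 = 0x0A: mode=DATA remaining=4 emitted=0 chunks_done=0
Byte 3 = 't': mode=DATA remaining=3 emitted=1 chunks_done=0
Byte 4 = 't': mode=DATA remaining=2 emitted=2 chunks_done=0
Byte 5 = 'n': mode=DATA remaining=1 emitted=3 chunks_done=0
Byte 6 = 'g': mode=DATA_DONE remaining=0 emitted=4 chunks_done=0
Byte 7 = 0x0D: mode=DATA_CR remaining=0 emitted=4 chunks_done=0
Byte 8 = 0x0A: mode=SIZE remaining=0 emitted=4 chunks_done=1
Byte 9 = '7': mode=SIZE remaining=0 emitted=4 chunks_done=1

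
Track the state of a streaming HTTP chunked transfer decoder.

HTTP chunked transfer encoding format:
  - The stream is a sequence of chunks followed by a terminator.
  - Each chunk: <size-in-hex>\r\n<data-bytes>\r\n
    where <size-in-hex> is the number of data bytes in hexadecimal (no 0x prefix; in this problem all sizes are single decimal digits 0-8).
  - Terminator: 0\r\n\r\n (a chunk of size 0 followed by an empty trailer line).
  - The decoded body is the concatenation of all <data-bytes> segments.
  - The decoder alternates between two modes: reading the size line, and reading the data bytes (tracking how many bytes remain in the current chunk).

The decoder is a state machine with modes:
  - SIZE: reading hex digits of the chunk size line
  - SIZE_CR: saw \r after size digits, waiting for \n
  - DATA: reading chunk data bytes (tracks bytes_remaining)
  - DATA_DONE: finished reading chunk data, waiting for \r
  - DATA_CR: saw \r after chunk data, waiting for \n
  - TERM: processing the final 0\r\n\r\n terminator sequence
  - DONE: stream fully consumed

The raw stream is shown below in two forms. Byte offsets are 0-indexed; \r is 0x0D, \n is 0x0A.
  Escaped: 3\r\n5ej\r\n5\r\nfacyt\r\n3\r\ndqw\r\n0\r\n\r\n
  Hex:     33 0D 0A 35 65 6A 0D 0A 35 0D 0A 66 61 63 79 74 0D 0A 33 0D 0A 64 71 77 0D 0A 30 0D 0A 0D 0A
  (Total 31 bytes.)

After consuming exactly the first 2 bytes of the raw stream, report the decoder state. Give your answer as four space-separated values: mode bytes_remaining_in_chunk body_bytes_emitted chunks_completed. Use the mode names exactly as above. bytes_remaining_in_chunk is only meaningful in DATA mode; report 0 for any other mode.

Answer: SIZE_CR 0 0 0

Derivation:
Byte 0 = '3': mode=SIZE remaining=0 emitted=0 chunks_done=0
Byte 1 = 0x0D: mode=SIZE_CR remaining=0 emitted=0 chunks_done=0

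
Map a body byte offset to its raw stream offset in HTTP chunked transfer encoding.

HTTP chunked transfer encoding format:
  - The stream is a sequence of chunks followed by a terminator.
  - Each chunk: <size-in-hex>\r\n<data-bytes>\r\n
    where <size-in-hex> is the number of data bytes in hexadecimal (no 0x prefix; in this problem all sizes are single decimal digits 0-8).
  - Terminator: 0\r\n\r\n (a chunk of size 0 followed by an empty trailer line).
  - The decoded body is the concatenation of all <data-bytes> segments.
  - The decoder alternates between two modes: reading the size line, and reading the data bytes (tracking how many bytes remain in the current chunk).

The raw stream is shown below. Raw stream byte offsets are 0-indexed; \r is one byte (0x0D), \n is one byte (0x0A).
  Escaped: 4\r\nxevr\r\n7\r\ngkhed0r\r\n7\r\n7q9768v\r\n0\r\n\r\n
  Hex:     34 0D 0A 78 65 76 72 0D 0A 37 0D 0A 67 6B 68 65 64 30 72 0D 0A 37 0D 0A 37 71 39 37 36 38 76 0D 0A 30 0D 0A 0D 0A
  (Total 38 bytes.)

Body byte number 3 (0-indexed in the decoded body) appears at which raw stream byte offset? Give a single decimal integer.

Answer: 6

Derivation:
Chunk 1: stream[0..1]='4' size=0x4=4, data at stream[3..7]='xevr' -> body[0..4], body so far='xevr'
Chunk 2: stream[9..10]='7' size=0x7=7, data at stream[12..19]='gkhed0r' -> body[4..11], body so far='xevrgkhed0r'
Chunk 3: stream[21..22]='7' size=0x7=7, data at stream[24..31]='7q9768v' -> body[11..18], body so far='xevrgkhed0r7q9768v'
Chunk 4: stream[33..34]='0' size=0 (terminator). Final body='xevrgkhed0r7q9768v' (18 bytes)
Body byte 3 at stream offset 6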